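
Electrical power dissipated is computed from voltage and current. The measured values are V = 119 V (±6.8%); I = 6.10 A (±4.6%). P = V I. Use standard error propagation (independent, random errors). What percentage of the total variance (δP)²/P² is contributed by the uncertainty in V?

(δP/P)² = (1·δV/V)² + (1·δI/I)²
  V term: (1×0.0680)² = 0.00462
  I term: (1×0.0460)² = 0.00212
Total = 0.00674. Share from V = 0.00462/0.00674 = 0.686.

68.6%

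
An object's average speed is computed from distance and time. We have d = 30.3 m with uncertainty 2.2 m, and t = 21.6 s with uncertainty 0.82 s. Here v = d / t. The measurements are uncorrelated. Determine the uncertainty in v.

Each factor contributes (exponent × relative error)² to (δv/v)²:
  (1·δd/d)² = (1×0.0726)² = 0.00527;  (-1·δt/t)² = (-1×0.0380)² = 0.00144
δv/v = √(0.00671) = 0.0819
v = 1.40 m/s, so δv = 0.0819 × 1.40 = 0.115 m/s.

0.115 m/s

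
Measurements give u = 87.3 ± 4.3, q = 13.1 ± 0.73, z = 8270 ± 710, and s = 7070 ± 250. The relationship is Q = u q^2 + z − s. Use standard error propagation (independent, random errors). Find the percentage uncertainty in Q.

12.2%

Let p = u·q^2 = 15000. δp/p = √((1·δu/u)² + (2·δq/q)²) = √(0.00243 + 0.0124) = 0.122, so δp = 1830.
Q = p + z − s: δQ = √(δp² + δz² + δs²) = √(3.33e+06 + 5.04e+05 + 62500) = 1970
Q = 16200, so δQ/Q = 1970/16200 = 0.122.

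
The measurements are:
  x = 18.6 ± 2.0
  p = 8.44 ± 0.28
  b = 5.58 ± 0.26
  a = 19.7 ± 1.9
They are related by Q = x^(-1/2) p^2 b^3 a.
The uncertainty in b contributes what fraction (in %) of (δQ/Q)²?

54.1%

(δQ/Q)² = (−½·δx/x)² + (2·δp/p)² + (3·δb/b)² + (1·δa/a)²
  x term: (-0.5×0.108)² = 0.00289
  p term: (2×0.0332)² = 0.00440
  b term: (3×0.0466)² = 0.0195
  a term: (1×0.0964)² = 0.00930
Total = 0.0361. Share from b = 0.0195/0.0361 = 0.541.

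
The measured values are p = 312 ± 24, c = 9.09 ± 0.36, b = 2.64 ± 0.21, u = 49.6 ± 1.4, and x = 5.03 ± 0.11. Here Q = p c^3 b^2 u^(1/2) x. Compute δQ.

1.24e+07

Each factor contributes (exponent × relative error)² to (δQ/Q)²:
  (1·δp/p)² = (1×0.0769)² = 0.00592;  (3·δc/c)² = (3×0.0396)² = 0.0141;  (2·δb/b)² = (2×0.0795)² = 0.0253;  (½·δu/u)² = (0.5×0.0282)² = 0.000199;  (1·δx/x)² = (1×0.0219)² = 0.000478
δQ/Q = √(0.0460) = 0.215
Q = 5.79e+07, so δQ = 0.215 × 5.79e+07 = 1.24e+07.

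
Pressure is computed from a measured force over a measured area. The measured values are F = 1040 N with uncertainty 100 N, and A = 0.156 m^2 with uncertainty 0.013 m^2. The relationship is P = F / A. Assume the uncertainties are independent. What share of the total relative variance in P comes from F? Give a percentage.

57.1%

(δP/P)² = (1·δF/F)² + (-1·δA/A)²
  F term: (1×0.0962)² = 0.00925
  A term: (-1×0.0833)² = 0.00694
Total = 0.0162. Share from F = 0.00925/0.0162 = 0.571.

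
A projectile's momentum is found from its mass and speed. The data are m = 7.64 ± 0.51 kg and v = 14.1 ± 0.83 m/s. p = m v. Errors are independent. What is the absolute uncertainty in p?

Each factor contributes (exponent × relative error)² to (δp/p)²:
  (1·δm/m)² = (1×0.0668)² = 0.00446;  (1·δv/v)² = (1×0.0589)² = 0.00347
δp/p = √(0.00792) = 0.0890
p = 108 kg·m/s, so δp = 0.0890 × 108 = 9.59 kg·m/s.

9.59 kg·m/s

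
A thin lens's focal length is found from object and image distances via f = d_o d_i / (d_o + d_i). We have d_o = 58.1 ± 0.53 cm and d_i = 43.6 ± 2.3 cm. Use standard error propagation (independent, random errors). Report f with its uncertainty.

∂f/∂d_o = (d_i/(d_o+d_i))² = 0.184;  ∂f/∂d_i = (d_o/(d_o+d_i))² = 0.326
δf = √((∂f/∂d_o · δd_o)² + (∂f/∂d_i · δd_i)²) = √(0.00949 + 0.563) = 0.757 cm
f = 24.9 cm.

24.9 ± 0.757 cm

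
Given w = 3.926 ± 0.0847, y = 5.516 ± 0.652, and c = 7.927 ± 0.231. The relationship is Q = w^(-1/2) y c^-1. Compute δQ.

Since Q is a product/quotient, work with relative uncertainties:
  (−½·δw/w)² = (-0.5×0.0216)² = 0.000116;  (1·δy/y)² = (1×0.118)² = 0.0140;  (-1·δc/c)² = (-1×0.0291)² = 0.000849
δQ/Q = √(0.0149) = 0.122
Q = 0.3512, so δQ = 0.122 × 0.3512 = 0.0429.

0.0429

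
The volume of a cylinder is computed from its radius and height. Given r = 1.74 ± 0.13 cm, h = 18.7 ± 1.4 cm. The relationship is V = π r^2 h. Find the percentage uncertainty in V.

16.7%

Products/powers → add relative errors in quadrature, weighted by exponent:
  (2·δr/r)² = (2×0.0747)² = 0.0223;  (1·δh/h)² = (1×0.0749)² = 0.00560
δV/V = √(0.0279) = 0.167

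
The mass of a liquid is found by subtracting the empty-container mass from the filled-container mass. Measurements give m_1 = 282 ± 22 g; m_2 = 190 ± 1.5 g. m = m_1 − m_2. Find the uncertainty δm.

22.1 g

Each term contributes (cᵢ δxᵢ)² to (δm)²:
  (δm_1)² = 484;  (δm_2)² = 2.25
δm = √(486) = 22.1 g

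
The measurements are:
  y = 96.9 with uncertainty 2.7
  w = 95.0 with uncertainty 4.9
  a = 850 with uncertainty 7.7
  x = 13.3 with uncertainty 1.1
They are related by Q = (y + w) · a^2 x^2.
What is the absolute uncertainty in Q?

Let u = y + w = 192. δu = √(δy² + δw²) = √(7.29 + 24.0) = 5.59, so δu/u = 0.0292.
Q is then a monomial in u, a, x:
δQ/Q = √((δu/u)² + (2·δa/a)² + (2·δx/x)²) = √(0.000850 + 0.000328 + 0.0274) = 0.169
Q = 2.45e+10, so δQ = 0.169 × 2.45e+10 = 4.14e+09.

4.14e+09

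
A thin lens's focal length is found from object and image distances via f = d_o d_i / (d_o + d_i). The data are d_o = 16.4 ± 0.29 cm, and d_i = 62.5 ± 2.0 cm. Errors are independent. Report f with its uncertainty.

∂f/∂d_o = (d_i/(d_o+d_i))² = 0.627;  ∂f/∂d_i = (d_o/(d_o+d_i))² = 0.0432
δf = √((∂f/∂d_o · δd_o)² + (∂f/∂d_i · δd_i)²) = √(0.0331 + 0.00747) = 0.201 cm
f = 13.0 cm.

13.0 ± 0.201 cm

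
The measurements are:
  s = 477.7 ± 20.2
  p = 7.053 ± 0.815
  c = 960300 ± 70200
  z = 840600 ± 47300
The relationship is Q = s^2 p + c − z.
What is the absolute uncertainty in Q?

2.46e+05

Let w = s^2·p = 1.609e+06. δw/w = √((2·δs/s)² + (1·δp/p)²) = √(0.00715 + 0.0134) = 0.143, so δw = 2.3e+05.
Q = w + c − z: δQ = √(δw² + δc² + δz²) = √(5.31e+10 + 4.93e+09 + 2.24e+09) = 2.46e+05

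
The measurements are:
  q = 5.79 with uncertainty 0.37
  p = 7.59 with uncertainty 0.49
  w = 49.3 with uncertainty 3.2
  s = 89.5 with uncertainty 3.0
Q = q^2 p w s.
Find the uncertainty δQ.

1.8e+05

Each factor contributes (exponent × relative error)² to (δQ/Q)²:
  (2·δq/q)² = (2×0.0639)² = 0.0163;  (1·δp/p)² = (1×0.0646)² = 0.00417;  (1·δw/w)² = (1×0.0649)² = 0.00421;  (1·δs/s)² = (1×0.0335)² = 0.00112
δQ/Q = √(0.0258) = 0.161
Q = 1.12e+06, so δQ = 0.161 × 1.12e+06 = 1.8e+05.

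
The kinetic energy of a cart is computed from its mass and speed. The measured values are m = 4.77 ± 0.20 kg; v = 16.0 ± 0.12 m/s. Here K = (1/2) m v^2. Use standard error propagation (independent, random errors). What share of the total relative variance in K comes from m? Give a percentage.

(δK/K)² = (1·δm/m)² + (2·δv/v)²
  m term: (1×0.0419)² = 0.00176
  v term: (2×0.00750)² = 0.000225
Total = 0.00198. Share from m = 0.00176/0.00198 = 0.887.

88.7%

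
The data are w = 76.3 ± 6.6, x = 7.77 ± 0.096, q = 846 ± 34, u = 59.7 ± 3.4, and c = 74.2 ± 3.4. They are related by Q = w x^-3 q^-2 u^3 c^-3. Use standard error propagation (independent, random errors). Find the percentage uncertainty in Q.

Q is a product of powers, so relative uncertainties combine in quadrature:
  (1·δw/w)² = (1×0.0865)² = 0.00748;  (-3·δx/x)² = (-3×0.0124)² = 0.00137;  (-2·δq/q)² = (-2×0.0402)² = 0.00646;  (3·δu/u)² = (3×0.0570)² = 0.0292;  (-3·δc/c)² = (-3×0.0458)² = 0.0189
δQ/Q = √(0.0634) = 0.252

25.2%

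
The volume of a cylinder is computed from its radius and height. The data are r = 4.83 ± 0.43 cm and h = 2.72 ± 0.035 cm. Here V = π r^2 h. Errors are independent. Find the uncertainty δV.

35.6 cm^3

Products/powers → add relative errors in quadrature, weighted by exponent:
  (2·δr/r)² = (2×0.0890)² = 0.0317;  (1·δh/h)² = (1×0.0129)² = 0.000166
δV/V = √(0.0319) = 0.179
V = 199 cm^3, so δV = 0.179 × 199 = 35.6 cm^3.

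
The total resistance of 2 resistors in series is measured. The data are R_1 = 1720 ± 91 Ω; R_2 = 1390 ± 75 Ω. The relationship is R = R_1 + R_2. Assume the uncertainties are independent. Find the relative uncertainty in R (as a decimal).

0.0379

Each term contributes (cᵢ δxᵢ)² to (δR)²:
  (δR_1)² = 8280;  (δR_2)² = 5620
δR = √(13900) = 118 Ω
R = 3110 Ω, so δR/R = 118/3110 = 0.0379.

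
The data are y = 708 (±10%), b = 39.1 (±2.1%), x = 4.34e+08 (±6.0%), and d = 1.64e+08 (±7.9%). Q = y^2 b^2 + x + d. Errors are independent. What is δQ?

1.59e+08

Let p = y^2·b^2 = 7.66e+08. δp/p = √((2·δy/y)² + (2·δb/b)²) = √(0.0400 + 0.00176) = 0.204, so δp = 1.57e+08.
Q = p + x + d: δQ = √(δp² + δx² + δd²) = √(2.45e+16 + 6.78e+14 + 1.68e+14) = 1.59e+08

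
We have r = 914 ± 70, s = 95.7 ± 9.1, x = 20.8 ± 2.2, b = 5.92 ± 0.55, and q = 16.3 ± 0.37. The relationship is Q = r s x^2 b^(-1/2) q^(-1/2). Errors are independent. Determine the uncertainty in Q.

Since Q is a product/quotient, work with relative uncertainties:
  (1·δr/r)² = (1×0.0766)² = 0.00587;  (1·δs/s)² = (1×0.0951)² = 0.00904;  (2·δx/x)² = (2×0.106)² = 0.0447;  (−½·δb/b)² = (-0.5×0.0929)² = 0.00216;  (−½·δq/q)² = (-0.5×0.0227)² = 0.000129
δQ/Q = √(0.0619) = 0.249
Q = 3.85e+06, so δQ = 0.249 × 3.85e+06 = 9.59e+05.

9.59e+05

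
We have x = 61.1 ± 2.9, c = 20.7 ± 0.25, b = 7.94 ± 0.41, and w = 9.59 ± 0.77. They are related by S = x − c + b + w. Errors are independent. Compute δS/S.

Sums and differences: (δS)² = Σ (cᵢ δxᵢ)².
  (δx)² = 8.41;  (δc)² = 0.0625;  (δb)² = 0.168;  (δw)² = 0.593
δS = √(9.23) = 3.04
S = 57.9, so δS/S = 3.04/57.9 = 0.0525.

0.0525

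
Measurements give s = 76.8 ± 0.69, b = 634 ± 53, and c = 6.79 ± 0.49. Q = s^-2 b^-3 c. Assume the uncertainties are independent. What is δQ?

1.18e-12

Each factor contributes (exponent × relative error)² to (δQ/Q)²:
  (-2·δs/s)² = (-2×0.00898)² = 0.000323;  (-3·δb/b)² = (-3×0.0836)² = 0.0629;  (1·δc/c)² = (1×0.0722)² = 0.00521
δQ/Q = √(0.0684) = 0.262
Q = 4.52e-12, so δQ = 0.262 × 4.52e-12 = 1.18e-12.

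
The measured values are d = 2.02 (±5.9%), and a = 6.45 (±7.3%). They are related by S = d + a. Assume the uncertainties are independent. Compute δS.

0.486

Sums and differences: (δS)² = Σ (cᵢ δxᵢ)².
  (δd)² = 0.0142;  (δa)² = 0.222
δS = √(0.236) = 0.486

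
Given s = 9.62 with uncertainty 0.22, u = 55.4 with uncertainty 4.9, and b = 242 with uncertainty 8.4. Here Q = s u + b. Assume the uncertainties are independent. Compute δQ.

Let p = s·u = 533. δp/p = √((1·δs/s)² + (1·δu/u)²) = √(0.000523 + 0.00782) = 0.0914, so δp = 48.7.
Q = p + b: δQ = √(δp² + δb²) = √(2370 + 70.6) = 49.4

49.4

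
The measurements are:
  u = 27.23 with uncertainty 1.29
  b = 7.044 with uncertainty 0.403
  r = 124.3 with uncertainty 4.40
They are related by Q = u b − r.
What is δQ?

14.9

Let p = u·b = 191.8. δp/p = √((1·δu/u)² + (1·δb/b)²) = √(0.00224 + 0.00327) = 0.0743, so δp = 14.2.
Q = p − r: δQ = √(δp² + δr²) = √(203 + 19.4) = 14.9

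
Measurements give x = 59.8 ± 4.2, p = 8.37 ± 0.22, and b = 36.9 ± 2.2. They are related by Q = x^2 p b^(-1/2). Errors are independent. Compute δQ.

719

Relative error in a monomial: (δQ/Q)² = Σ (nᵢ · δxᵢ/xᵢ)².
  (2·δx/x)² = (2×0.0702)² = 0.0197;  (1·δp/p)² = (1×0.0263)² = 0.000691;  (−½·δb/b)² = (-0.5×0.0596)² = 0.000889
δQ/Q = √(0.0213) = 0.146
Q = 4930, so δQ = 0.146 × 4930 = 719.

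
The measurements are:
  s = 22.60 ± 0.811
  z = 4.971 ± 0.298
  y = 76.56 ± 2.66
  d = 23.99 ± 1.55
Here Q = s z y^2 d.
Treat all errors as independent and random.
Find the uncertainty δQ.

Each factor contributes (exponent × relative error)² to (δQ/Q)²:
  (1·δs/s)² = (1×0.0359)² = 0.00129;  (1·δz/z)² = (1×0.0599)² = 0.00359;  (2·δy/y)² = (2×0.0347)² = 0.00483;  (1·δd/d)² = (1×0.0646)² = 0.00417
δQ/Q = √(0.0139) = 0.118
Q = 1.58e+07, so δQ = 0.118 × 1.58e+07 = 1.86e+06.

1.86e+06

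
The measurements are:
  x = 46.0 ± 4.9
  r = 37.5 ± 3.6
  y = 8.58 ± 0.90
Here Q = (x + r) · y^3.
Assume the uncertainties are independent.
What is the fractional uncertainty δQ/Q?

Let u = x + r = 83.5. δu = √(δx² + δr²) = √(24.0 + 13.0) = 6.08, so δu/u = 0.0728.
Q is then a monomial in u, y:
δQ/Q = √((δu/u)² + (3·δy/y)²) = √(0.00530 + 0.0990) = 0.323

0.323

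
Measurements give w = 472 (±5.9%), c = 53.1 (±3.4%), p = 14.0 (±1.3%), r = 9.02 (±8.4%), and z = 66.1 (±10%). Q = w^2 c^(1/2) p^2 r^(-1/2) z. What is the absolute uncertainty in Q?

1.14e+09

For a monomial Q ∝ w^2, c^(1/2), p^2, r^(-1/2), z, fractional errors add in quadrature:
  (2·δw/w)² = (2×0.0590)² = 0.0139;  (½·δc/c)² = (0.5×0.0340)² = 0.000289;  (2·δp/p)² = (2×0.0130)² = 0.000676;  (−½·δr/r)² = (-0.5×0.0840)² = 0.00176;  (1·δz/z)² = (1×0.100)² = 0.0100
δQ/Q = √(0.0267) = 0.163
Q = 7e+09, so δQ = 0.163 × 7e+09 = 1.14e+09.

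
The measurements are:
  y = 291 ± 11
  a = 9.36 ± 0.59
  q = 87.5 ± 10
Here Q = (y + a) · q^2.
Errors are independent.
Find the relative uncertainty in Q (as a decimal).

Let u = y + a = 300. δu = √(δy² + δa²) = √(121 + 0.348) = 11.0, so δu/u = 0.0367.
Q is then a monomial in u, q:
δQ/Q = √((δu/u)² + (2·δq/q)²) = √(0.00135 + 0.0522) = 0.231

0.231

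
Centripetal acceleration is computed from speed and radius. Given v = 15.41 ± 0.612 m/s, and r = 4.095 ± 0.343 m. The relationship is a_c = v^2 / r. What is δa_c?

Each factor contributes (exponent × relative error)² to (δa_c/a_c)²:
  (2·δv/v)² = (2×0.0397)² = 0.00631;  (-1·δr/r)² = (-1×0.0838)² = 0.00702
δa_c/a_c = √(0.0133) = 0.115
a_c = 57.99 m/s^2, so δa_c = 0.115 × 57.99 = 6.69 m/s^2.

6.69 m/s^2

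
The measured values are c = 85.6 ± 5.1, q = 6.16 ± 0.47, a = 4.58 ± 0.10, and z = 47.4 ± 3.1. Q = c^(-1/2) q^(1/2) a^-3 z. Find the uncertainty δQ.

0.0138

Since Q is a product/quotient, work with relative uncertainties:
  (−½·δc/c)² = (-0.5×0.0596)² = 0.000887;  (½·δq/q)² = (0.5×0.0763)² = 0.00146;  (-3·δa/a)² = (-3×0.0218)² = 0.00429;  (1·δz/z)² = (1×0.0654)² = 0.00428
δQ/Q = √(0.0109) = 0.104
Q = 0.132, so δQ = 0.104 × 0.132 = 0.0138.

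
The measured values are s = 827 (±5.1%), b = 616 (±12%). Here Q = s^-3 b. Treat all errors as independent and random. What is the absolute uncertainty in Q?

Each factor contributes (exponent × relative error)² to (δQ/Q)²:
  (-3·δs/s)² = (-3×0.0510)² = 0.0234;  (1·δb/b)² = (1×0.120)² = 0.0144
δQ/Q = √(0.0378) = 0.194
Q = 1.09e-06, so δQ = 0.194 × 1.09e-06 = 2.12e-07.

2.12e-07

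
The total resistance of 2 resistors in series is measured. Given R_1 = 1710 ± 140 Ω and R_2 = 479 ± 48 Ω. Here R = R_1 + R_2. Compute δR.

148 Ω

For a sum/difference, combine absolute errors in quadrature:
  (δR_1)² = 19600;  (δR_2)² = 2300
δR = √(21900) = 148 Ω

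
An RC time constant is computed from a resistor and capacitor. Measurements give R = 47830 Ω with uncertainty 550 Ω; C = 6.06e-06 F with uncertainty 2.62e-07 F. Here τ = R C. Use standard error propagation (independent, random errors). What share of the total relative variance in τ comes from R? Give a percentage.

(δτ/τ)² = (1·δR/R)² + (1·δC/C)²
  R term: (1×0.0115)² = 0.000132
  C term: (1×0.0432)² = 0.00187
Total = 0.00200. Share from R = 0.000132/0.00200 = 0.0661.

6.61%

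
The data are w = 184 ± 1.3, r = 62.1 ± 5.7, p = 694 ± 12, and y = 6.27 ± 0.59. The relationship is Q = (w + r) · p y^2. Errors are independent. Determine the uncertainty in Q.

Let u = w + r = 246. δu = √(δw² + δr²) = √(1.69 + 32.5) = 5.85, so δu/u = 0.0238.
Q is then a monomial in u, p, y:
δQ/Q = √((δu/u)² + (1·δp/p)² + (2·δy/y)²) = √(0.000564 + 0.000299 + 0.0354) = 0.190
Q = 6.71e+06, so δQ = 0.190 × 6.71e+06 = 1.28e+06.

1.28e+06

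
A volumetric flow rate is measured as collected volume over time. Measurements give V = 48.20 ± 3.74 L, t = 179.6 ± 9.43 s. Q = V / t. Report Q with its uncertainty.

0.2684 ± 0.0251 L/s

For a monomial Q ∝ V, t^-1, fractional errors add in quadrature:
  (1·δV/V)² = (1×0.0776)² = 0.00602;  (-1·δt/t)² = (-1×0.0525)² = 0.00276
δQ/Q = √(0.00878) = 0.0937
Q = 0.2684 L/s, so δQ = 0.0937 × 0.2684 = 0.0251 L/s.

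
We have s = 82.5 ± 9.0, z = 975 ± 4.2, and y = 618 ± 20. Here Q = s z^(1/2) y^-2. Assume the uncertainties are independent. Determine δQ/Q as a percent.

For a monomial Q ∝ s, z^(1/2), y^-2, fractional errors add in quadrature:
  (1·δs/s)² = (1×0.109)² = 0.0119;  (½·δz/z)² = (0.5×0.00431)² = 4.64e-06;  (-2·δy/y)² = (-2×0.0324)² = 0.00419
δQ/Q = √(0.0161) = 0.127

12.7%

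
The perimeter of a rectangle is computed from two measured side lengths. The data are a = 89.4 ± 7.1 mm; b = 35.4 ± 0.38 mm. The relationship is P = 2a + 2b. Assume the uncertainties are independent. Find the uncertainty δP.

For a sum/difference, combine absolute errors in quadrature:
  (2·δa)² = 202;  (2·δb)² = 0.578
δP = √(202) = 14.2 mm

14.2 mm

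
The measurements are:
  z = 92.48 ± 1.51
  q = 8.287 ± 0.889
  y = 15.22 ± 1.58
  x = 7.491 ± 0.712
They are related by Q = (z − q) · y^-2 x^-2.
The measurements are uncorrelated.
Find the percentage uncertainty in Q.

28.2%

Let u = z − q = 84.19. δu = √(δz² + δq²) = √(2.28 + 0.790) = 1.75, so δu/u = 0.0208.
Q is then a monomial in u, y, x:
δQ/Q = √((δu/u)² + (-2·δy/y)² + (-2·δx/x)²) = √(0.000433 + 0.0431 + 0.0361) = 0.282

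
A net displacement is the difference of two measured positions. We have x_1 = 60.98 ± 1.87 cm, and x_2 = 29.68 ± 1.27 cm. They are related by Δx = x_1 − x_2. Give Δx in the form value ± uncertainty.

31.30 ± 2.26 cm

For a sum/difference, combine absolute errors in quadrature:
  (δx_1)² = 3.50;  (δx_2)² = 1.61
δΔx = √(5.11) = 2.26 cm
Δx = 31.30 cm.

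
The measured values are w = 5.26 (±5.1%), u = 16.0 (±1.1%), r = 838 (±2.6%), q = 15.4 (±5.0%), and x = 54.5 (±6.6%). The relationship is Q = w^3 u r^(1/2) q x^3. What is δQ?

Each factor contributes (exponent × relative error)² to (δQ/Q)²:
  (3·δw/w)² = (3×0.0510)² = 0.0234;  (1·δu/u)² = (1×0.0110)² = 0.000121;  (½·δr/r)² = (0.5×0.0260)² = 0.000169;  (1·δq/q)² = (1×0.0500)² = 0.00250;  (3·δx/x)² = (3×0.0660)² = 0.0392
δQ/Q = √(0.0654) = 0.256
Q = 1.68e+11, so δQ = 0.256 × 1.68e+11 = 4.3e+10.

4.3e+10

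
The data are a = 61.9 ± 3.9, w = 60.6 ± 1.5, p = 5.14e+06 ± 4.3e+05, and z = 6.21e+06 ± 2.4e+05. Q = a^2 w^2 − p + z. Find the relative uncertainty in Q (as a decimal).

0.130

Let h = a^2·w^2 = 1.41e+07. δh/h = √((2·δa/a)² + (2·δw/w)²) = √(0.0159 + 0.00245) = 0.135, so δh = 1.91e+06.
Q = h − p + z: δQ = √(δh² + δp² + δz²) = √(3.63e+12 + 1.85e+11 + 5.76e+10) = 1.97e+06
Q = 1.51e+07, so δQ/Q = 1.97e+06/1.51e+07 = 0.130.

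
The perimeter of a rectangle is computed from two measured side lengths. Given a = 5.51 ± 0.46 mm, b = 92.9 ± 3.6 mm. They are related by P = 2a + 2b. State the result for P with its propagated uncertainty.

197 ± 7.26 mm

For a sum/difference, combine absolute errors in quadrature:
  (2·δa)² = 0.846;  (2·δb)² = 51.8
δP = √(52.7) = 7.26 mm
P = 197 mm.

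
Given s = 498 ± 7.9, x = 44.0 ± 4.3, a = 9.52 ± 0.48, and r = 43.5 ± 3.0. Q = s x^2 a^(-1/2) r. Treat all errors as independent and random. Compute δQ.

2.85e+06

Each factor contributes (exponent × relative error)² to (δQ/Q)²:
  (1·δs/s)² = (1×0.0159)² = 0.000252;  (2·δx/x)² = (2×0.0977)² = 0.0382;  (−½·δa/a)² = (-0.5×0.0504)² = 0.000636;  (1·δr/r)² = (1×0.0690)² = 0.00476
δQ/Q = √(0.0438) = 0.209
Q = 1.36e+07, so δQ = 0.209 × 1.36e+07 = 2.85e+06.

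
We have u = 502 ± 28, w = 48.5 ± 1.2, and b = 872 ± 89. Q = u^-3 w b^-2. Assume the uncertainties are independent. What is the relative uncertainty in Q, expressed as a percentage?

26.5%

Each factor contributes (exponent × relative error)² to (δQ/Q)²:
  (-3·δu/u)² = (-3×0.0558)² = 0.0280;  (1·δw/w)² = (1×0.0247)² = 0.000612;  (-2·δb/b)² = (-2×0.102)² = 0.0417
δQ/Q = √(0.0703) = 0.265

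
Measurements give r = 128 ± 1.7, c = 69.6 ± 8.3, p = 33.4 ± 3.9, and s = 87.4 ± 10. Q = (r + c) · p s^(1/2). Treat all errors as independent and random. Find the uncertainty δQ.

8450

Let u = r + c = 198. δu = √(δr² + δc²) = √(2.89 + 68.9) = 8.47, so δu/u = 0.0429.
Q is then a monomial in u, p, s:
δQ/Q = √((δu/u)² + (1·δp/p)² + (½·δs/s)²) = √(0.00184 + 0.0136 + 0.00327) = 0.137
Q = 61700, so δQ = 0.137 × 61700 = 8450.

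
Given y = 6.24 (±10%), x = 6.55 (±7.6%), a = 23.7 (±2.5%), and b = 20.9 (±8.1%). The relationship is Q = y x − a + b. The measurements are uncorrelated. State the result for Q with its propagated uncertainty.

38.1 ± 5.44

Let p = y·x = 40.9. δp/p = √((1·δy/y)² + (1·δx/x)²) = √(0.0100 + 0.00578) = 0.126, so δp = 5.13.
Q = p − a + b: δQ = √(δp² + δa² + δb²) = √(26.4 + 0.351 + 2.87) = 5.44
Q = 38.1.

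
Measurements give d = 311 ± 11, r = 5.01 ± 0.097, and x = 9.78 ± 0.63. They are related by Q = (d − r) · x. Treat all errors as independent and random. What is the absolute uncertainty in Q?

221

Let u = d − r = 306. δu = √(δd² + δr²) = √(121 + 0.00941) = 11.0, so δu/u = 0.0360.
Q is then a monomial in u, x:
δQ/Q = √((δu/u)² + (1·δx/x)²) = √(0.00129 + 0.00415) = 0.0738
Q = 2990, so δQ = 0.0738 × 2990 = 221.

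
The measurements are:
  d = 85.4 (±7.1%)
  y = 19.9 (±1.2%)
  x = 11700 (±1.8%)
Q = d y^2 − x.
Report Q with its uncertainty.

22100 ± 2540

Let p = d·y^2 = 33800. δp/p = √((1·δd/d)² + (2·δy/y)²) = √(0.00504 + 0.000576) = 0.0749, so δp = 2530.
Q = p − x: δQ = √(δp² + δx²) = √(6.42e+06 + 44400) = 2540
Q = 22100.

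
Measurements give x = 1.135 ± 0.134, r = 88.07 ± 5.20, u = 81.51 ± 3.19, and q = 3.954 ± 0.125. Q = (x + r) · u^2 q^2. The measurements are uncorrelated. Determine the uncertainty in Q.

Let w = x + r = 89.20. δw = √(δx² + δr²) = √(0.0180 + 27.0) = 5.20, so δw/w = 0.0583.
Q is then a monomial in w, u, q:
δQ/Q = √((δw/w)² + (2·δu/u)² + (2·δq/q)²) = √(0.00340 + 0.00613 + 0.00400) = 0.116
Q = 9.266e+06, so δQ = 0.116 × 9.266e+06 = 1.08e+06.

1.08e+06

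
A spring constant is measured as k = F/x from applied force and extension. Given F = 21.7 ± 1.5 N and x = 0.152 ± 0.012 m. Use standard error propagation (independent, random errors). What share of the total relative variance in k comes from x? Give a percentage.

(δk/k)² = (1·δF/F)² + (-1·δx/x)²
  F term: (1×0.0691)² = 0.00478
  x term: (-1×0.0789)² = 0.00623
Total = 0.0110. Share from x = 0.00623/0.0110 = 0.566.

56.6%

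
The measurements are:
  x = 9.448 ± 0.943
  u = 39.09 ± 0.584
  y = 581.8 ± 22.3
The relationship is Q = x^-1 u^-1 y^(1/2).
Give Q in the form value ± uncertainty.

0.06531 ± 0.00671

Q is a product of powers, so relative uncertainties combine in quadrature:
  (-1·δx/x)² = (-1×0.0998)² = 0.00996;  (-1·δu/u)² = (-1×0.0149)² = 0.000223;  (½·δy/y)² = (0.5×0.0383)² = 0.000367
δQ/Q = √(0.0106) = 0.103
Q = 0.06531, so δQ = 0.103 × 0.06531 = 0.00671.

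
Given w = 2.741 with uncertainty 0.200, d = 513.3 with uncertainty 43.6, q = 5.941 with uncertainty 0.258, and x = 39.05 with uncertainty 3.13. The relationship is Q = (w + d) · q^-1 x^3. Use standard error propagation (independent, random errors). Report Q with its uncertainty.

(5.172 ± 1.34) × 10^6

Let u = w + d = 516.0. δu = √(δw² + δd²) = √(0.0400 + 1900) = 43.6, so δu/u = 0.0845.
Q is then a monomial in u, q, x:
δQ/Q = √((δu/u)² + (-1·δq/q)² + (3·δx/x)²) = √(0.00714 + 0.00189 + 0.0578) = 0.259
Q = 5.172e+06, so δQ = 0.259 × 5.172e+06 = 1.34e+06.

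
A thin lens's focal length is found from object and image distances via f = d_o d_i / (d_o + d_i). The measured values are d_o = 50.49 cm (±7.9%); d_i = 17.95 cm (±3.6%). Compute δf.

∂f/∂d_o = (d_i/(d_o+d_i))² = 0.0688;  ∂f/∂d_i = (d_o/(d_o+d_i))² = 0.544
δf = √((∂f/∂d_o · δd_o)² + (∂f/∂d_i · δd_i)²) = √(0.0753 + 0.124) = 0.446 cm

0.446 cm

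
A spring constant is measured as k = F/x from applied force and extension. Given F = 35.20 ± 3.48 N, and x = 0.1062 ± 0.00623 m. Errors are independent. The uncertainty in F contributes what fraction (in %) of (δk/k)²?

74.0%

(δk/k)² = (1·δF/F)² + (-1·δx/x)²
  F term: (1×0.0989)² = 0.00977
  x term: (-1×0.0587)² = 0.00344
Total = 0.0132. Share from F = 0.00977/0.0132 = 0.740.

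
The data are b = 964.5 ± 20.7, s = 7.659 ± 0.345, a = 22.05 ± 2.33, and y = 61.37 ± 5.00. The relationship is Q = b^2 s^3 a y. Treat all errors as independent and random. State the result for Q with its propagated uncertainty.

Relative error in a monomial: (δQ/Q)² = Σ (nᵢ · δxᵢ/xᵢ)².
  (2·δb/b)² = (2×0.0215)² = 0.00184;  (3·δs/s)² = (3×0.0450)² = 0.0183;  (1·δa/a)² = (1×0.106)² = 0.0112;  (1·δy/y)² = (1×0.0815)² = 0.00664
δQ/Q = √(0.0379) = 0.195
Q = 5.656e+11, so δQ = 0.195 × 5.656e+11 = 1.1e+11.

(5.656 ± 1.10) × 10^11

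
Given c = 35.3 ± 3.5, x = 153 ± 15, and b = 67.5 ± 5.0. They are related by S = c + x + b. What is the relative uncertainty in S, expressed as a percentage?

Absolute uncertainties add in quadrature for a linear combination:
  (δc)² = 12.2;  (δx)² = 225;  (δb)² = 25.0
δS = √(262) = 16.2
S = 256, so δS/S = 16.2/256 = 0.0633.

6.33%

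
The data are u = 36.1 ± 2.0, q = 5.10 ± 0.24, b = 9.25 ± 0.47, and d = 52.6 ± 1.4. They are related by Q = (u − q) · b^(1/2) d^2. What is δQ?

22900

Let w = u − q = 31.0. δw = √(δu² + δq²) = √(4.00 + 0.0576) = 2.01, so δw/w = 0.0650.
Q is then a monomial in w, b, d:
δQ/Q = √((δw/w)² + (½·δb/b)² + (2·δd/d)²) = √(0.00422 + 0.000645 + 0.00283) = 0.0878
Q = 2.61e+05, so δQ = 0.0878 × 2.61e+05 = 22900.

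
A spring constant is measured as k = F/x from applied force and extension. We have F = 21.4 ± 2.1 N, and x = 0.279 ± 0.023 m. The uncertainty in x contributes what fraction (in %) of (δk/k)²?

(δk/k)² = (1·δF/F)² + (-1·δx/x)²
  F term: (1×0.0981)² = 0.00963
  x term: (-1×0.0824)² = 0.00680
Total = 0.0164. Share from x = 0.00680/0.0164 = 0.414.

41.4%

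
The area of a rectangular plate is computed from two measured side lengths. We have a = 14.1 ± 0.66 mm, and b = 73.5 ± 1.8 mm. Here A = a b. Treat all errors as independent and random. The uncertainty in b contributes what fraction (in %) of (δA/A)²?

21.5%

(δA/A)² = (1·δa/a)² + (1·δb/b)²
  a term: (1×0.0468)² = 0.00219
  b term: (1×0.0245)² = 0.000600
Total = 0.00279. Share from b = 0.000600/0.00279 = 0.215.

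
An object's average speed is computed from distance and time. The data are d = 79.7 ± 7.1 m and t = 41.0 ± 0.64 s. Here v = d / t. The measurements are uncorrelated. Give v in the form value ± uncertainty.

For a monomial v ∝ d, t^-1, fractional errors add in quadrature:
  (1·δd/d)² = (1×0.0891)² = 0.00794;  (-1·δt/t)² = (-1×0.0156)² = 0.000244
δv/v = √(0.00818) = 0.0904
v = 1.94 m/s, so δv = 0.0904 × 1.94 = 0.176 m/s.

1.94 ± 0.176 m/s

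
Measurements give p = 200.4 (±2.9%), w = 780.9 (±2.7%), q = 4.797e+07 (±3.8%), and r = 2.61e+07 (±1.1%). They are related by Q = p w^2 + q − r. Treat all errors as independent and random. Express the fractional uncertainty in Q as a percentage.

5.35%

Let h = p·w^2 = 1.222e+08. δh/h = √((1·δp/p)² + (2·δw/w)²) = √(0.000841 + 0.00292) = 0.0613, so δh = 7.49e+06.
Q = h + q − r: δQ = √(δh² + δq² + δr²) = √(5.61e+13 + 3.32e+12 + 8.24e+10) = 7.71e+06
Q = 1.441e+08, so δQ/Q = 7.71e+06/1.441e+08 = 0.0535.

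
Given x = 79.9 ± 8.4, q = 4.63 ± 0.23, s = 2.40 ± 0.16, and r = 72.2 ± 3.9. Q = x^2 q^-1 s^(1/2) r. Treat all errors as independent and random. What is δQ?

34700

Q is a product of powers, so relative uncertainties combine in quadrature:
  (2·δx/x)² = (2×0.105)² = 0.0442;  (-1·δq/q)² = (-1×0.0497)² = 0.00247;  (½·δs/s)² = (0.5×0.0667)² = 0.00111;  (1·δr/r)² = (1×0.0540)² = 0.00292
δQ/Q = √(0.0507) = 0.225
Q = 1.54e+05, so δQ = 0.225 × 1.54e+05 = 34700.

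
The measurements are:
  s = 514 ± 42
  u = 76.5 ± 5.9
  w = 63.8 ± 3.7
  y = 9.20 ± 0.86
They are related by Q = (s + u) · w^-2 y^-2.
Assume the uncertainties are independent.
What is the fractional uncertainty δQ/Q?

Let h = s + u = 590. δh = √(δs² + δu²) = √(1760 + 34.8) = 42.4, so δh/h = 0.0718.
Q is then a monomial in h, w, y:
δQ/Q = √((δh/h)² + (-2·δw/w)² + (-2·δy/y)²) = √(0.00516 + 0.0135 + 0.0350) = 0.231

0.231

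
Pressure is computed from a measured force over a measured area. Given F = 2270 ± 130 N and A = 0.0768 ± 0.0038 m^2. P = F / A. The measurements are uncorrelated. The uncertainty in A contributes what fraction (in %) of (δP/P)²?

42.7%

(δP/P)² = (1·δF/F)² + (-1·δA/A)²
  F term: (1×0.0573)² = 0.00328
  A term: (-1×0.0495)² = 0.00245
Total = 0.00573. Share from A = 0.00245/0.00573 = 0.427.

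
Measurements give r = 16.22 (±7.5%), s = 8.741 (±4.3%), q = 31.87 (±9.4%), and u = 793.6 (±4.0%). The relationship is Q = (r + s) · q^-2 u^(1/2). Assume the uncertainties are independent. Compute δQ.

Let w = r + s = 24.96. δw = √(δr² + δs²) = √(1.48 + 0.141) = 1.27, so δw/w = 0.0510.
Q is then a monomial in w, q, u:
δQ/Q = √((δw/w)² + (-2·δq/q)² + (½·δu/u)²) = √(0.00260 + 0.0353 + 0.000400) = 0.196
Q = 0.6923, so δQ = 0.196 × 0.6923 = 0.136.

0.136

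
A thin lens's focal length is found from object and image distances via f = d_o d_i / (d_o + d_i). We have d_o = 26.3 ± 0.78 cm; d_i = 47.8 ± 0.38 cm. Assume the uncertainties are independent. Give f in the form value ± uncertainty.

17.0 ± 0.328 cm

∂f/∂d_o = (d_i/(d_o+d_i))² = 0.416;  ∂f/∂d_i = (d_o/(d_o+d_i))² = 0.126
δf = √((∂f/∂d_o · δd_o)² + (∂f/∂d_i · δd_i)²) = √(0.105 + 0.00229) = 0.328 cm
f = 17.0 cm.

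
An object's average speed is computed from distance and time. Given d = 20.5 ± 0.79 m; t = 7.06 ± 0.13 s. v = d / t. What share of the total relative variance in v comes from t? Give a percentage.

18.6%

(δv/v)² = (1·δd/d)² + (-1·δt/t)²
  d term: (1×0.0385)² = 0.00149
  t term: (-1×0.0184)² = 0.000339
Total = 0.00182. Share from t = 0.000339/0.00182 = 0.186.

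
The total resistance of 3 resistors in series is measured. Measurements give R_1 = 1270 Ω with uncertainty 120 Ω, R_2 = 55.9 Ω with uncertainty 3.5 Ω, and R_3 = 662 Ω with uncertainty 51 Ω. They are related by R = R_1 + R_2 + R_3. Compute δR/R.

0.0656

For a sum/difference, combine absolute errors in quadrature:
  (δR_1)² = 14400;  (δR_2)² = 12.2;  (δR_3)² = 2600
δR = √(17000) = 130 Ω
R = 1990 Ω, so δR/R = 130/1990 = 0.0656.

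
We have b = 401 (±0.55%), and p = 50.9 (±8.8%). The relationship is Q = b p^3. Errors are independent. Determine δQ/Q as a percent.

Products/powers → add relative errors in quadrature, weighted by exponent:
  (1·δb/b)² = (1×0.00550)² = 3.03e-05;  (3·δp/p)² = (3×0.0880)² = 0.0697
δQ/Q = √(0.0697) = 0.264

26.4%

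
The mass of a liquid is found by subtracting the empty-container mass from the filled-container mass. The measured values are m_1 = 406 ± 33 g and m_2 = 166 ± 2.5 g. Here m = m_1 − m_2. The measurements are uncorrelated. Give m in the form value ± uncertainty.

Absolute uncertainties add in quadrature for a linear combination:
  (δm_1)² = 1090;  (δm_2)² = 6.25
δm = √(1100) = 33.1 g
m = 240 g.

240 ± 33.1 g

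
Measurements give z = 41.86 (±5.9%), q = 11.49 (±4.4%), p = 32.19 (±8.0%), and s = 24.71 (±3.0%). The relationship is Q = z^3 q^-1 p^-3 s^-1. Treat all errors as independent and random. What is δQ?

For a monomial Q ∝ z^3, q^-1, p^-3, s^-1, fractional errors add in quadrature:
  (3·δz/z)² = (3×0.0590)² = 0.0313;  (-1·δq/q)² = (-1×0.0440)² = 0.00194;  (-3·δp/p)² = (-3×0.0800)² = 0.0576;  (-1·δs/s)² = (-1×0.0300)² = 0.000900
δQ/Q = √(0.0918) = 0.303
Q = 0.007745, so δQ = 0.303 × 0.007745 = 0.00235.

0.00235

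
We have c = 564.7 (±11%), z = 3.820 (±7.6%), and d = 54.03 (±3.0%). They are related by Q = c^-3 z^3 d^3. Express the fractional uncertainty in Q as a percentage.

Relative error in a monomial: (δQ/Q)² = Σ (nᵢ · δxᵢ/xᵢ)².
  (-3·δc/c)² = (-3×0.110)² = 0.109;  (3·δz/z)² = (3×0.0760)² = 0.0520;  (3·δd/d)² = (3×0.0300)² = 0.00810
δQ/Q = √(0.169) = 0.411

41.1%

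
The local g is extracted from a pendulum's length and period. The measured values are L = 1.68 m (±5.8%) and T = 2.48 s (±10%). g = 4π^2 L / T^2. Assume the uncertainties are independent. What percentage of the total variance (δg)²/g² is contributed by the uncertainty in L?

7.76%

(δg/g)² = (1·δL/L)² + (-2·δT/T)²
  L term: (1×0.0580)² = 0.00336
  T term: (-2×0.100)² = 0.0400
Total = 0.0434. Share from L = 0.00336/0.0434 = 0.0776.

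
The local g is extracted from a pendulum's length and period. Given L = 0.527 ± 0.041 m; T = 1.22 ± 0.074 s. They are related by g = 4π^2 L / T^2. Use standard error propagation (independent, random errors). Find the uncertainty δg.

2.01 m/s^2

g is a product of powers, so relative uncertainties combine in quadrature:
  (1·δL/L)² = (1×0.0778)² = 0.00605;  (-2·δT/T)² = (-2×0.0607)² = 0.0147
δg/g = √(0.0208) = 0.144
g = 14.0 m/s^2, so δg = 0.144 × 14.0 = 2.01 m/s^2.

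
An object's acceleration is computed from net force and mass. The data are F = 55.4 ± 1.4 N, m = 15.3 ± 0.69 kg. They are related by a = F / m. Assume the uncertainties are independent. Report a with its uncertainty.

Products/powers → add relative errors in quadrature, weighted by exponent:
  (1·δF/F)² = (1×0.0253)² = 0.000639;  (-1·δm/m)² = (-1×0.0451)² = 0.00203
δa/a = √(0.00267) = 0.0517
a = 3.62 m/s^2, so δa = 0.0517 × 3.62 = 0.187 m/s^2.

3.62 ± 0.187 m/s^2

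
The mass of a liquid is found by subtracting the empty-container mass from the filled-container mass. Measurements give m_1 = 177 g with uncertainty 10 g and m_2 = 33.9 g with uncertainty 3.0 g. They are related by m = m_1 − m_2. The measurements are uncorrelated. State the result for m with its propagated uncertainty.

Absolute uncertainties add in quadrature for a linear combination:
  (δm_1)² = 100;  (δm_2)² = 9.00
δm = √(109) = 10.4 g
m = 143 g.

143 ± 10.4 g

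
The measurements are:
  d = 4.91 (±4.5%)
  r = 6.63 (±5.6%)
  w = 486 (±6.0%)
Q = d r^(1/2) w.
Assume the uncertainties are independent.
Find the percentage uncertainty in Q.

8.01%

Q is a product of powers, so relative uncertainties combine in quadrature:
  (1·δd/d)² = (1×0.0450)² = 0.00202;  (½·δr/r)² = (0.5×0.0560)² = 0.000784;  (1·δw/w)² = (1×0.0600)² = 0.00360
δQ/Q = √(0.00641) = 0.0801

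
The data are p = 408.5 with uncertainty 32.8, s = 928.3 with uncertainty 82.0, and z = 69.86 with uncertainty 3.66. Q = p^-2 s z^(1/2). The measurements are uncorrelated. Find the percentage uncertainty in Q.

Since Q is a product/quotient, work with relative uncertainties:
  (-2·δp/p)² = (-2×0.0803)² = 0.0258;  (1·δs/s)² = (1×0.0883)² = 0.00780;  (½·δz/z)² = (0.5×0.0524)² = 0.000686
δQ/Q = √(0.0343) = 0.185

18.5%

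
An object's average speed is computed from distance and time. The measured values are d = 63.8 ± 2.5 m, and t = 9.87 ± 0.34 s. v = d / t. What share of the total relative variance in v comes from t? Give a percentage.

(δv/v)² = (1·δd/d)² + (-1·δt/t)²
  d term: (1×0.0392)² = 0.00154
  t term: (-1×0.0344)² = 0.00119
Total = 0.00272. Share from t = 0.00119/0.00272 = 0.436.

43.6%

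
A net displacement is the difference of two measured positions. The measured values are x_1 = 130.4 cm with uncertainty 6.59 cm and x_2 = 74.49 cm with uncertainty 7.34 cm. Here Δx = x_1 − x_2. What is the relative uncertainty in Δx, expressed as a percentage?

17.6%

Δx is a linear combination, so absolute uncertainties add in quadrature:
  (δx_1)² = 43.4;  (δx_2)² = 53.9
δΔx = √(97.3) = 9.86 cm
Δx = 55.91 cm, so δΔx/Δx = 9.86/55.91 = 0.176.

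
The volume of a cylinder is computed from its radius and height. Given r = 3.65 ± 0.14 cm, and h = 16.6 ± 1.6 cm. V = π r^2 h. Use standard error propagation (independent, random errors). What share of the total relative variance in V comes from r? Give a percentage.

(δV/V)² = (2·δr/r)² + (1·δh/h)²
  r term: (2×0.0384)² = 0.00588
  h term: (1×0.0964)² = 0.00929
Total = 0.0152. Share from r = 0.00588/0.0152 = 0.388.

38.8%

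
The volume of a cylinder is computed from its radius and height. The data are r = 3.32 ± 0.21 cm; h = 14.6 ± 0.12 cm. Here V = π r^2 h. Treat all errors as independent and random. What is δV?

64.1 cm^3

Products/powers → add relative errors in quadrature, weighted by exponent:
  (2·δr/r)² = (2×0.0633)² = 0.0160;  (1·δh/h)² = (1×0.00822)² = 6.76e-05
δV/V = √(0.0161) = 0.127
V = 506 cm^3, so δV = 0.127 × 506 = 64.1 cm^3.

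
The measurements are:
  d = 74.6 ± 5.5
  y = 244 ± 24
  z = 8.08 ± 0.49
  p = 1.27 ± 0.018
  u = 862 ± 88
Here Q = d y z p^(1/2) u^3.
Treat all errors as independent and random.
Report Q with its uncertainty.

Products/powers → add relative errors in quadrature, weighted by exponent:
  (1·δd/d)² = (1×0.0737)² = 0.00544;  (1·δy/y)² = (1×0.0984)² = 0.00967;  (1·δz/z)² = (1×0.0606)² = 0.00368;  (½·δp/p)² = (0.5×0.0142)² = 5.02e-05;  (3·δu/u)² = (3×0.102)² = 0.0938
δQ/Q = √(0.113) = 0.336
Q = 1.06e+14, so δQ = 0.336 × 1.06e+14 = 3.56e+13.

(1.06 ± 0.356) × 10^14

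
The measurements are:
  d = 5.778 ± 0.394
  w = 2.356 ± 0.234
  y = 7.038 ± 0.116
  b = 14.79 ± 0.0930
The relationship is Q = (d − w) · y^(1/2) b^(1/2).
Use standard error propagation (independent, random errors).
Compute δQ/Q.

Let u = d − w = 3.422. δu = √(δd² + δw²) = √(0.155 + 0.0548) = 0.458, so δu/u = 0.134.
Q is then a monomial in u, y, b:
δQ/Q = √((δu/u)² + (½·δy/y)² + (½·δb/b)²) = √(0.0179 + 6.79e-05 + 9.88e-06) = 0.134

0.134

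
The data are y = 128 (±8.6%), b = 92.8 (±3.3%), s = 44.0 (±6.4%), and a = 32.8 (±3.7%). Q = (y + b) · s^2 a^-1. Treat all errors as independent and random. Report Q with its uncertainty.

Let u = y + b = 221. δu = √(δy² + δb²) = √(121 + 9.38) = 11.4, so δu/u = 0.0517.
Q is then a monomial in u, s, a:
δQ/Q = √((δu/u)² + (2·δs/s)² + (-1·δa/a)²) = √(0.00268 + 0.0164 + 0.00137) = 0.143
Q = 13000, so δQ = 0.143 × 13000 = 1860.

13000 ± 1860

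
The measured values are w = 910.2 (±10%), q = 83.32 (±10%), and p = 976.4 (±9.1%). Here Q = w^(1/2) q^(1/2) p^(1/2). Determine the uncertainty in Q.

724

Q is a product of powers, so relative uncertainties combine in quadrature:
  (½·δw/w)² = (0.5×0.100)² = 0.00250;  (½·δq/q)² = (0.5×0.100)² = 0.00250;  (½·δp/p)² = (0.5×0.0910)² = 0.00207
δQ/Q = √(0.00707) = 0.0841
Q = 8605, so δQ = 0.0841 × 8605 = 724.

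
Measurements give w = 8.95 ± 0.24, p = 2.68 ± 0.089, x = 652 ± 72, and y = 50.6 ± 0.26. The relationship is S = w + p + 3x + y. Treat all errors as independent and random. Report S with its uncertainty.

Sums and differences: (δS)² = Σ (cᵢ δxᵢ)².
  (δw)² = 0.0576;  (δp)² = 0.00792;  (3·δx)² = 46700;  (δy)² = 0.0676
δS = √(46700) = 216
S = 2020.

2020 ± 216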